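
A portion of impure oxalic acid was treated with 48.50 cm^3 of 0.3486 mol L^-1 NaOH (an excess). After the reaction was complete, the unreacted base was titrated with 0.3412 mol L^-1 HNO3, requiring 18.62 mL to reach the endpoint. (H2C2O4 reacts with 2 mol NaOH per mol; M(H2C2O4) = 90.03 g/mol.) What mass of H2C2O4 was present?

Total n(NaOH) added = 0.3486 x 0.04850 = 0.01691 mol.
n(HNO3) used = 0.3412 x 0.01862 = 0.006353 mol, which equals the excess n(NaOH).
So n(NaOH) consumed by the sample = 0.01691 - 0.006353 = 0.01055 mol.
n(H2C2O4) = 0.01055 / 2 = 0.005277 mol.
mass = 0.005277 mol x 90.03 g/mol = 0.475 g.

0.475 g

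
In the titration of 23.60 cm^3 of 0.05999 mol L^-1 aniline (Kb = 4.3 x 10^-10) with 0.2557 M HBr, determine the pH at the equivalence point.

2.97

n(C6H5NH2) = 0.05999 x 0.02360 = 0.001416 mol; V(HBr) at equivalence = 0.001416/0.2557 = 0.005537 L.
At equivalence the base is fully converted to C6H5NH3+; total volume = 0.02914 L, so [C6H5NH3+] = 0.001416/0.02914 = 0.04859 M.
Ka(C6H5NH3+) = Kw/Kb = 1.0e-14 / 4.3 x 10^-10 = 2.33e-5.
[H^+] = sqrt(Ka x [C6H5NH3+]) = sqrt(2.33e-5 x 0.04859) = 0.00106 M.
pH = -log(0.00106) = 2.97.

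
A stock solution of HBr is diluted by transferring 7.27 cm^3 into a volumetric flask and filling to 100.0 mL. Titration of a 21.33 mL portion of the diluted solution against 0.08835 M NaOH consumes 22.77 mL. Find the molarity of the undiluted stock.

1.30 M

n(NaOH) = 0.08835 x 0.02277 = 0.002012 mol.
n(HBr) in the aliquot = 0.002012 mol.
[diluted HBr] = 0.002012 / 0.02133 = 0.09431 M.
Dilution factor = 100.0/7.270 = 13.76, so [stock] = 0.09431 x 13.76 = 1.30 M.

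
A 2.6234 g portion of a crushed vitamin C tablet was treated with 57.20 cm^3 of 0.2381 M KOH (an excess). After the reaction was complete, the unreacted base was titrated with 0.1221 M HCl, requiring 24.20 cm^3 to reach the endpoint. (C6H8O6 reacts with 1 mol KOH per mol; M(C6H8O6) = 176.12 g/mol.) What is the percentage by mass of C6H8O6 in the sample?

Total n(KOH) added = 0.2381 x 0.05720 = 0.01362 mol.
n(HCl) used = 0.1221 x 0.02420 = 0.002955 mol, which equals the excess n(KOH).
So n(KOH) consumed by the sample = 0.01362 - 0.002955 = 0.01066 mol.
n(C6H8O6) = 0.01066 / 1 = 0.01066 mol.
mass C6H8O6 = 0.01066 x 176.12 = 1.878 g, so %C6H8O6 = 1.878/2.6234 x 100 = 71.6%.

71.6%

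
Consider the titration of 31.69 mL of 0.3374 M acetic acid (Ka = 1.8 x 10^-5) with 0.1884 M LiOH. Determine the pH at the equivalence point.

n(CH3COOH) = 0.3374 x 0.03169 = 0.01069 mol; V(LiOH) at equivalence = 0.01069/0.1884 = 0.05675 L.
At equivalence all the acid is converted to CH3COO-; total volume = 0.03169 + 0.05675 = 0.08844 L, so [CH3COO-] = 0.01069/0.08844 = 0.1209 M.
Kb = Kw/Ka = 1.0e-14 / 1.8 x 10^-5 = 5.56e-10.
[OH^-] = sqrt(Kb x [CH3COO-]) = sqrt(5.56e-10 x 0.1209) = 8.20e-6 M.
pOH = 5.09, so pH = 14.00 - 5.09 = 8.91.

8.91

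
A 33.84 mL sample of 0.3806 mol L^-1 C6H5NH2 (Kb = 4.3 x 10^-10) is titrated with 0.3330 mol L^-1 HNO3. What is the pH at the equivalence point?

2.69

n(C6H5NH2) = 0.3806 x 0.03384 = 0.01288 mol; V(HNO3) at equivalence = 0.01288/0.3330 = 0.03868 L.
At equivalence the base is fully converted to C6H5NH3+; total volume = 0.07252 L, so [C6H5NH3+] = 0.01288/0.07252 = 0.1776 M.
Ka(C6H5NH3+) = Kw/Kb = 1.0e-14 / 4.3 x 10^-10 = 2.33e-5.
[H^+] = sqrt(Ka x [C6H5NH3+]) = sqrt(2.33e-5 x 0.1776) = 0.00203 M.
pH = -log(0.00203) = 2.69.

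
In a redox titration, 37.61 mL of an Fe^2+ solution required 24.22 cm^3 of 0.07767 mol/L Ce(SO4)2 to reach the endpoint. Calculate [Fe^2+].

0.0500 M

n(Ce(SO4)2) = 0.07767 x 0.02422 = 0.001881 mol.
From the balanced equation, 1 mol Ce(SO4)2 reacts with 1 mol Fe^2+, so n(Fe^2+) = 0.001881 x 1/1 = 0.001881 mol.
[Fe^2+] = 0.001881 / 0.03761 L = 0.0500 M.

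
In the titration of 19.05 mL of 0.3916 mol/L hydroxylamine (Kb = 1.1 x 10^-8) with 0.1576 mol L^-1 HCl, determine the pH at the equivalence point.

n(NH2OH) = 0.3916 x 0.01905 = 0.007460 mol; V(HCl) at equivalence = 0.007460/0.1576 = 0.04733 L.
At equivalence the base is fully converted to NH3OH+; total volume = 0.06638 L, so [NH3OH+] = 0.007460/0.06638 = 0.1124 M.
Ka(NH3OH+) = Kw/Kb = 1.0e-14 / 1.1 x 10^-8 = 9.09e-7.
[H^+] = sqrt(Ka x [NH3OH+]) = sqrt(9.09e-7 x 0.1124) = 0.000320 M.
pH = -log(0.000320) = 3.50.

3.50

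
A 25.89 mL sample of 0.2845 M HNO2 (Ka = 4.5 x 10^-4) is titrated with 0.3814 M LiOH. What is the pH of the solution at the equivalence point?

n(HNO2) = 0.2845 x 0.02589 = 0.007366 mol; V(LiOH) at equivalence = 0.007366/0.3814 = 0.01931 L.
At equivalence all the acid is converted to NO2-; total volume = 0.02589 + 0.01931 = 0.04520 L, so [NO2-] = 0.007366/0.04520 = 0.1629 M.
Kb = Kw/Ka = 1.0e-14 / 4.5 x 10^-4 = 2.22e-11.
[OH^-] = sqrt(Kb x [NO2-]) = sqrt(2.22e-11 x 0.1629) = 1.90e-6 M.
pOH = 5.72, so pH = 14.00 - 5.72 = 8.28.

8.28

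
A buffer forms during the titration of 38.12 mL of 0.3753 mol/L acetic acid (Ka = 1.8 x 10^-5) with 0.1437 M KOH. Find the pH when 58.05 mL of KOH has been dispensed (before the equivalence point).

Initial n(CH3COOH) = 0.3753 x 0.03812 = 0.01431 mol.
n(KOH) added = 0.1437 x 0.05805 = 0.008342 mol, converting that many moles of CH3COOH to CH3COO-.
Remaining n(CH3COOH) = 0.005965 mol; n(CH3COO-) = 0.008342 mol.
By Henderson-Hasselbalch, pH = pKa + log([A^-]/[HA]) = 4.74 + log(0.008342/0.005965) = 4.74 + (+0.15) = 4.89.

4.89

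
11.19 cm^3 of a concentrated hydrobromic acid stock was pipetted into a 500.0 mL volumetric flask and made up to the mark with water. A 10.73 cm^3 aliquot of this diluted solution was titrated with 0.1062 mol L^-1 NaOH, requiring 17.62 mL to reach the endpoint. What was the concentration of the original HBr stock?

n(NaOH) = 0.1062 x 0.01762 = 0.001871 mol.
n(HBr) in the aliquot = 0.001871 mol.
[diluted HBr] = 0.001871 / 0.01073 = 0.1744 M.
Dilution factor = 500.0/11.19 = 44.68, so [stock] = 0.1744 x 44.68 = 7.79 M.

7.79 M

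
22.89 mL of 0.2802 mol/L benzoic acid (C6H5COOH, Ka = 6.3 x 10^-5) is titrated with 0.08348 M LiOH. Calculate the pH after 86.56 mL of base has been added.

11.87

n(acid) = 0.2802 x 0.02289 = 0.006414 mol; n(LiOH) added = 0.08348 x 0.08656 = 0.007226 mol.
Base is in excess by 0.007226 - 0.006414 = 0.0008123 mol in a total volume of 0.1095 L.
[OH^-] = 0.0008123/0.1095 = 0.007421 M, so pOH = 2.13 and pH = 14.00 - 2.13 = 11.87.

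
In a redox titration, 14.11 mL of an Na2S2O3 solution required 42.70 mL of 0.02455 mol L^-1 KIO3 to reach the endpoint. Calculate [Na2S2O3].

0.446 M

n(KIO3) = 0.02455 x 0.04270 = 0.001048 mol.
From the balanced equation, 1 mol KIO3 reacts with 6 mol Na2S2O3, so n(Na2S2O3) = 0.001048 x 6/1 = 0.006290 mol.
[Na2S2O3] = 0.006290 / 0.01411 L = 0.446 M.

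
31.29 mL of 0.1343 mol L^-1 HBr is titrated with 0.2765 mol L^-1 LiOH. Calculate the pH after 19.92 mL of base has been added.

12.41

n(acid) = 0.1343 x 0.03129 = 0.004202 mol; n(LiOH) added = 0.2765 x 0.01992 = 0.005508 mol.
Base is in excess by 0.005508 - 0.004202 = 0.001306 mol in a total volume of 0.05121 L.
[OH^-] = 0.001306/0.05121 = 0.02550 M, so pOH = 1.59 and pH = 14.00 - 1.59 = 12.41.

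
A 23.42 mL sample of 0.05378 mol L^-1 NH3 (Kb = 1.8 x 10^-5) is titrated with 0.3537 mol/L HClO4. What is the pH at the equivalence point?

n(NH3) = 0.05378 x 0.02342 = 0.001260 mol; V(HClO4) at equivalence = 0.001260/0.3537 = 0.003561 L.
At equivalence the base is fully converted to NH4+; total volume = 0.02698 L, so [NH4+] = 0.001260/0.02698 = 0.04668 M.
Ka(NH4+) = Kw/Kb = 1.0e-14 / 1.8 x 10^-5 = 5.56e-10.
[H^+] = sqrt(Ka x [NH4+]) = sqrt(5.56e-10 x 0.04668) = 5.09e-6 M.
pH = -log(5.09e-6) = 5.29.

5.29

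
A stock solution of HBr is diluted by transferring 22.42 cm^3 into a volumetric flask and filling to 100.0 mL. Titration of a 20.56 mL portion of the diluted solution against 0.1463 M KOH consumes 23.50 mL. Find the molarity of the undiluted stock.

n(KOH) = 0.1463 x 0.02350 = 0.003438 mol.
n(HBr) in the aliquot = 0.003438 mol.
[diluted HBr] = 0.003438 / 0.02056 = 0.1672 M.
Dilution factor = 100.0/22.42 = 4.460, so [stock] = 0.1672 x 4.460 = 0.746 M.

0.746 M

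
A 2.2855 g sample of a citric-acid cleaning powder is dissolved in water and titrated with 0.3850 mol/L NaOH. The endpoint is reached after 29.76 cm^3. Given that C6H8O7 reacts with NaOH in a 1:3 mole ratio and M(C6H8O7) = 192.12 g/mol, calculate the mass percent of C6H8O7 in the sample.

32.1%

n(NaOH) = 0.3850 x 0.02976 = 0.01146 mol.
n(C6H8O7) = 0.01146 / 3 = 0.003819 mol.
mass of C6H8O7 = 0.003819 x 192.12 = 0.7337 g.
% purity = 0.7337 / 2.2855 x 100 = 32.1%.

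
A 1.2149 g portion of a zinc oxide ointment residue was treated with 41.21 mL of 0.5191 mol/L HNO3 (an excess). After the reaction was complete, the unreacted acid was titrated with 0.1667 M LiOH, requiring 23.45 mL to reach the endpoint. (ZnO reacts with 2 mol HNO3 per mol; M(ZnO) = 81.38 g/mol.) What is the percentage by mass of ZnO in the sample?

58.6%

Total n(HNO3) added = 0.5191 x 0.04121 = 0.02139 mol.
n(LiOH) used = 0.1667 x 0.02345 = 0.003909 mol, which equals the excess n(HNO3).
So n(HNO3) consumed by the sample = 0.02139 - 0.003909 = 0.01748 mol.
n(ZnO) = 0.01748 / 2 = 0.008741 mol.
mass ZnO = 0.008741 x 81.38 = 0.7114 g, so %ZnO = 0.7114/1.2149 x 100 = 58.6%.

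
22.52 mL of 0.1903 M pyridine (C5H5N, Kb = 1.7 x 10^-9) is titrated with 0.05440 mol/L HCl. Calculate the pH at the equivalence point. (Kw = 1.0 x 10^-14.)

n(C5H5N) = 0.1903 x 0.02252 = 0.004286 mol; V(HCl) at equivalence = 0.004286/0.05440 = 0.07878 L.
At equivalence the base is fully converted to C5H5NH+; total volume = 0.1013 L, so [C5H5NH+] = 0.004286/0.1013 = 0.04231 M.
Ka(C5H5NH+) = Kw/Kb = 1.0e-14 / 1.7 x 10^-9 = 5.88e-6.
[H^+] = sqrt(Ka x [C5H5NH+]) = sqrt(5.88e-6 x 0.04231) = 0.000499 M.
pH = -log(0.000499) = 3.30.

3.30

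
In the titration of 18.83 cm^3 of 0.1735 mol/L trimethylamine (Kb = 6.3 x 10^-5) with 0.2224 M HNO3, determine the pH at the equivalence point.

5.41

n((CH3)3N) = 0.1735 x 0.01883 = 0.003267 mol; V(HNO3) at equivalence = 0.003267/0.2224 = 0.01469 L.
At equivalence the base is fully converted to (CH3)3NH+; total volume = 0.03352 L, so [(CH3)3NH+] = 0.003267/0.03352 = 0.09747 M.
Ka((CH3)3NH+) = Kw/Kb = 1.0e-14 / 6.3 x 10^-5 = 1.59e-10.
[H^+] = sqrt(Ka x [(CH3)3NH+]) = sqrt(1.59e-10 x 0.09747) = 3.93e-6 M.
pH = -log(3.93e-6) = 5.41.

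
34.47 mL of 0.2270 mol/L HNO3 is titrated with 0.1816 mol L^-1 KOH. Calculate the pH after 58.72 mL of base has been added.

12.48

n(acid) = 0.2270 x 0.03447 = 0.007825 mol; n(KOH) added = 0.1816 x 0.05872 = 0.01066 mol.
Base is in excess by 0.01066 - 0.007825 = 0.002839 mol in a total volume of 0.09319 L.
[OH^-] = 0.002839/0.09319 = 0.03046 M, so pOH = 1.52 and pH = 14.00 - 1.52 = 12.48.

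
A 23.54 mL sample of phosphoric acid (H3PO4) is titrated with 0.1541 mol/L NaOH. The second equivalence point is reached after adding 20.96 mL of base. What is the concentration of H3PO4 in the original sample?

n(NaOH) = 0.1541 x 0.02096 = 0.003230 mol.
At the second equivalence point, 2 mol OH^- react per mol H3PO4, so n(H3PO4) = 0.003230 / 2 = 0.001615 mol.
[H3PO4] = 0.001615 / 0.02354 L = 0.0686 M.

0.0686 M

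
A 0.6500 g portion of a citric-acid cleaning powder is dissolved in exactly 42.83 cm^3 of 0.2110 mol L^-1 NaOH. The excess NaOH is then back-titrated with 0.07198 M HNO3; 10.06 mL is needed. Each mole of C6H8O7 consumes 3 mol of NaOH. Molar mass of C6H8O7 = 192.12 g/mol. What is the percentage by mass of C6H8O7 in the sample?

81.9%

Total n(NaOH) added = 0.2110 x 0.04283 = 0.009037 mol.
n(HNO3) used = 0.07198 x 0.01006 = 0.0007241 mol, which equals the excess n(NaOH).
So n(NaOH) consumed by the sample = 0.009037 - 0.0007241 = 0.008313 mol.
n(C6H8O7) = 0.008313 / 3 = 0.002771 mol.
mass C6H8O7 = 0.002771 x 192.12 = 0.5324 g, so %C6H8O7 = 0.5324/0.6500 x 100 = 81.9%.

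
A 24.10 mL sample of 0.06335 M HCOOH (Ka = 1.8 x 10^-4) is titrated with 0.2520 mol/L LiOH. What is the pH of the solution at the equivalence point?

8.22

n(HCOOH) = 0.06335 x 0.02410 = 0.001527 mol; V(LiOH) at equivalence = 0.001527/0.2520 = 0.006058 L.
At equivalence all the acid is converted to HCOO-; total volume = 0.02410 + 0.006058 = 0.03016 L, so [HCOO-] = 0.001527/0.03016 = 0.05062 M.
Kb = Kw/Ka = 1.0e-14 / 1.8 x 10^-4 = 5.56e-11.
[OH^-] = sqrt(Kb x [HCOO-]) = sqrt(5.56e-11 x 0.05062) = 1.68e-6 M.
pOH = 5.78, so pH = 14.00 - 5.78 = 8.22.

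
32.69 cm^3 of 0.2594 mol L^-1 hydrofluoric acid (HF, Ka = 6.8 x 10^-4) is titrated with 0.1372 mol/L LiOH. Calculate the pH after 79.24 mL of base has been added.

n(acid) = 0.2594 x 0.03269 = 0.008480 mol; n(LiOH) added = 0.1372 x 0.07924 = 0.01087 mol.
Base is in excess by 0.01087 - 0.008480 = 0.002392 mol in a total volume of 0.1119 L.
[OH^-] = 0.002392/0.1119 = 0.02137 M, so pOH = 1.67 and pH = 14.00 - 1.67 = 12.33.

12.33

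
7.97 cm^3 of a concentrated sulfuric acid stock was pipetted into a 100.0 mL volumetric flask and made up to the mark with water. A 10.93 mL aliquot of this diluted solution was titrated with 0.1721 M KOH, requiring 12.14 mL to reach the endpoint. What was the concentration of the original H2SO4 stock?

n(KOH) = 0.1721 x 0.01214 = 0.002089 mol.
n(H2SO4) in the aliquot = 0.002089 x 1/2 = 0.001045 mol.
[diluted H2SO4] = 0.001045 / 0.01093 = 0.09558 M.
Dilution factor = 100.0/7.970 = 12.55, so [stock] = 0.09558 x 12.55 = 1.20 M.

1.20 M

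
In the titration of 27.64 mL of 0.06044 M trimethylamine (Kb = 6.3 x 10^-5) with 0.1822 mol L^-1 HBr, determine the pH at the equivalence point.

5.57

n((CH3)3N) = 0.06044 x 0.02764 = 0.001671 mol; V(HBr) at equivalence = 0.001671/0.1822 = 0.009169 L.
At equivalence the base is fully converted to (CH3)3NH+; total volume = 0.03681 L, so [(CH3)3NH+] = 0.001671/0.03681 = 0.04538 M.
Ka((CH3)3NH+) = Kw/Kb = 1.0e-14 / 6.3 x 10^-5 = 1.59e-10.
[H^+] = sqrt(Ka x [(CH3)3NH+]) = sqrt(1.59e-10 x 0.04538) = 2.68e-6 M.
pH = -log(2.68e-6) = 5.57.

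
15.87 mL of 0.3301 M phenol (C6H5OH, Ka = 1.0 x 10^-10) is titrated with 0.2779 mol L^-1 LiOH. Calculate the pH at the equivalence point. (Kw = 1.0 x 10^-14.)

n(C6H5OH) = 0.3301 x 0.01587 = 0.005239 mol; V(LiOH) at equivalence = 0.005239/0.2779 = 0.01885 L.
At equivalence all the acid is converted to C6H5O-; total volume = 0.01587 + 0.01885 = 0.03472 L, so [C6H5O-] = 0.005239/0.03472 = 0.1509 M.
Kb = Kw/Ka = 1.0e-14 / 1.0 x 10^-10 = 0.000100.
[OH^-] = sqrt(Kb x [C6H5O-]) = sqrt(0.000100 x 0.1509) = 0.00388 M.
pOH = 2.41, so pH = 14.00 - 2.41 = 11.59.

11.59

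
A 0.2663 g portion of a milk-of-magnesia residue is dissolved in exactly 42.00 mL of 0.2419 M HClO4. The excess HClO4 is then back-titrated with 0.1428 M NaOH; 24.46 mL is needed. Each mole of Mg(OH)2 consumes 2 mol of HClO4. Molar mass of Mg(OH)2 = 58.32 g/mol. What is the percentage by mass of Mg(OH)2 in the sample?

Total n(HClO4) added = 0.2419 x 0.04200 = 0.01016 mol.
n(NaOH) used = 0.1428 x 0.02446 = 0.003493 mol, which equals the excess n(HClO4).
So n(HClO4) consumed by the sample = 0.01016 - 0.003493 = 0.006667 mol.
n(Mg(OH)2) = 0.006667 / 2 = 0.003333 mol.
mass Mg(OH)2 = 0.003333 x 58.32 = 0.1944 g, so %Mg(OH)2 = 0.1944/0.2663 x 100 = 73.0%.

73.0%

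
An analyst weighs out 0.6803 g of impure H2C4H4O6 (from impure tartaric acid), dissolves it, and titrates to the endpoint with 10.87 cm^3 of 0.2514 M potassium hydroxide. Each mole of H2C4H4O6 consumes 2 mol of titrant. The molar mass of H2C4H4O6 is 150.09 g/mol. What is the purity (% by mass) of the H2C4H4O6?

n(KOH) = 0.2514 x 0.01087 = 0.002733 mol.
n(H2C4H4O6) = 0.002733 / 2 = 0.001366 mol.
mass of H2C4H4O6 = 0.001366 x 150.09 = 0.2051 g.
% purity = 0.2051 / 0.6803 x 100 = 30.1%.

30.1%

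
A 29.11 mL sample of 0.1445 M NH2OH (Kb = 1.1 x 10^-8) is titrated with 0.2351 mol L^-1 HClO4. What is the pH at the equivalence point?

n(NH2OH) = 0.1445 x 0.02911 = 0.004206 mol; V(HClO4) at equivalence = 0.004206/0.2351 = 0.01789 L.
At equivalence the base is fully converted to NH3OH+; total volume = 0.04700 L, so [NH3OH+] = 0.004206/0.04700 = 0.08949 M.
Ka(NH3OH+) = Kw/Kb = 1.0e-14 / 1.1 x 10^-8 = 9.09e-7.
[H^+] = sqrt(Ka x [NH3OH+]) = sqrt(9.09e-7 x 0.08949) = 0.000285 M.
pH = -log(0.000285) = 3.54.

3.54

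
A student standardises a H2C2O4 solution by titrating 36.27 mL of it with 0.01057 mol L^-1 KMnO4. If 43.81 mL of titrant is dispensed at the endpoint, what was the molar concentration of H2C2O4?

n(KMnO4) = 0.01057 x 0.04381 = 0.0004631 mol.
From the balanced equation, 2 mol KMnO4 reacts with 5 mol H2C2O4, so n(H2C2O4) = 0.0004631 x 5/2 = 0.001158 mol.
[H2C2O4] = 0.001158 / 0.03627 L = 0.0319 M.

0.0319 M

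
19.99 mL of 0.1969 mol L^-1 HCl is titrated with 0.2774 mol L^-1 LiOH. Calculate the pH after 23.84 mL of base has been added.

n(acid) = 0.1969 x 0.01999 = 0.003936 mol; n(LiOH) added = 0.2774 x 0.02384 = 0.006613 mol.
Base is in excess by 0.006613 - 0.003936 = 0.002677 mol in a total volume of 0.04383 L.
[OH^-] = 0.002677/0.04383 = 0.06108 M, so pOH = 1.21 and pH = 14.00 - 1.21 = 12.79.

12.79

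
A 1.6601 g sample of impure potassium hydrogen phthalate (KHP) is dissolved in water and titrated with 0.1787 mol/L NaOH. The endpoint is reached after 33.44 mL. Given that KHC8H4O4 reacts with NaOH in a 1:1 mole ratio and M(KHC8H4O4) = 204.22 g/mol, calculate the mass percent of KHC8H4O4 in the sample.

n(NaOH) = 0.1787 x 0.03344 = 0.005976 mol.
n(KHC8H4O4) = 0.005976 / 1 = 0.005976 mol.
mass of KHC8H4O4 = 0.005976 x 204.22 = 1.220 g.
% purity = 1.220 / 1.6601 x 100 = 73.5%.

73.5%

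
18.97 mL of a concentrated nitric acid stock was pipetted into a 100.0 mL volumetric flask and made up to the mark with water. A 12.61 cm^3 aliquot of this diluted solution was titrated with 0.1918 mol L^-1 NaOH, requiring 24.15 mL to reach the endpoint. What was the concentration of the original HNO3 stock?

n(NaOH) = 0.1918 x 0.02415 = 0.004632 mol.
n(HNO3) in the aliquot = 0.004632 mol.
[diluted HNO3] = 0.004632 / 0.01261 = 0.3673 M.
Dilution factor = 100.0/18.97 = 5.271, so [stock] = 0.3673 x 5.271 = 1.94 M.

1.94 M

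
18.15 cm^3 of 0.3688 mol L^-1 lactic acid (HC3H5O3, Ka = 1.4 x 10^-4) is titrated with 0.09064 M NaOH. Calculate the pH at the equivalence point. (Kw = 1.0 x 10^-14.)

n(HC3H5O3) = 0.3688 x 0.01815 = 0.006694 mol; V(NaOH) at equivalence = 0.006694/0.09064 = 0.07385 L.
At equivalence all the acid is converted to C3H5O3-; total volume = 0.01815 + 0.07385 = 0.09200 L, so [C3H5O3-] = 0.006694/0.09200 = 0.07276 M.
Kb = Kw/Ka = 1.0e-14 / 1.4 x 10^-4 = 7.14e-11.
[OH^-] = sqrt(Kb x [C3H5O3-]) = sqrt(7.14e-11 x 0.07276) = 2.28e-6 M.
pOH = 5.64, so pH = 14.00 - 5.64 = 8.36.

8.36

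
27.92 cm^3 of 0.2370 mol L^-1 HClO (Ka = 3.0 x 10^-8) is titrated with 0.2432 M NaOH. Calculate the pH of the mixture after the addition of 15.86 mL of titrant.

7.67

Initial n(HClO) = 0.2370 x 0.02792 = 0.006617 mol.
n(NaOH) added = 0.2432 x 0.01586 = 0.003857 mol, converting that many moles of HClO to ClO-.
Remaining n(HClO) = 0.002760 mol; n(ClO-) = 0.003857 mol.
By Henderson-Hasselbalch, pH = pKa + log([A^-]/[HA]) = 7.52 + log(0.003857/0.002760) = 7.52 + (+0.15) = 7.67.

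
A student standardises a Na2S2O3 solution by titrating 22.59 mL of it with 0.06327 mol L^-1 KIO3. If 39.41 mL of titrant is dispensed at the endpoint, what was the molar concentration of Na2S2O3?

n(KIO3) = 0.06327 x 0.03941 = 0.002493 mol.
From the balanced equation, 1 mol KIO3 reacts with 6 mol Na2S2O3, so n(Na2S2O3) = 0.002493 x 6/1 = 0.01496 mol.
[Na2S2O3] = 0.01496 / 0.02259 L = 0.662 M.

0.662 M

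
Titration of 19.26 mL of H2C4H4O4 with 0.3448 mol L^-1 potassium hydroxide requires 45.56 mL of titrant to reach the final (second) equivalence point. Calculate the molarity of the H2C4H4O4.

n(KOH) = 0.3448 x 0.04556 = 0.01571 mol.
At the final (second) equivalence point, 2 mol OH^- react per mol H2C4H4O4, so n(H2C4H4O4) = 0.01571 / 2 = 0.007855 mol.
[H2C4H4O4] = 0.007855 / 0.01926 L = 0.408 M.

0.408 M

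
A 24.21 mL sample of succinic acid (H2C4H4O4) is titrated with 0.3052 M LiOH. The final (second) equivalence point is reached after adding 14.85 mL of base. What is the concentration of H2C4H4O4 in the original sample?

0.0936 M

n(LiOH) = 0.3052 x 0.01485 = 0.004532 mol.
At the final (second) equivalence point, 2 mol OH^- react per mol H2C4H4O4, so n(H2C4H4O4) = 0.004532 / 2 = 0.002266 mol.
[H2C4H4O4] = 0.002266 / 0.02421 L = 0.0936 M.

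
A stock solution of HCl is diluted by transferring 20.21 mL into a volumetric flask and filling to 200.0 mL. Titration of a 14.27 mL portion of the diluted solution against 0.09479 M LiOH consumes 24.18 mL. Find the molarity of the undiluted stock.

1.59 M

n(LiOH) = 0.09479 x 0.02418 = 0.002292 mol.
n(HCl) in the aliquot = 0.002292 mol.
[diluted HCl] = 0.002292 / 0.01427 = 0.1606 M.
Dilution factor = 200.0/20.21 = 9.896, so [stock] = 0.1606 x 9.896 = 1.59 M.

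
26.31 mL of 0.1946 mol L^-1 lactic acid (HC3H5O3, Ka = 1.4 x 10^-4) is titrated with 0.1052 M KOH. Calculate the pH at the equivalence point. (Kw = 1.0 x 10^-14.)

8.34

n(HC3H5O3) = 0.1946 x 0.02631 = 0.005120 mol; V(KOH) at equivalence = 0.005120/0.1052 = 0.04867 L.
At equivalence all the acid is converted to C3H5O3-; total volume = 0.02631 + 0.04867 = 0.07498 L, so [C3H5O3-] = 0.005120/0.07498 = 0.06829 M.
Kb = Kw/Ka = 1.0e-14 / 1.4 x 10^-4 = 7.14e-11.
[OH^-] = sqrt(Kb x [C3H5O3-]) = sqrt(7.14e-11 x 0.06829) = 2.21e-6 M.
pOH = 5.66, so pH = 14.00 - 5.66 = 8.34.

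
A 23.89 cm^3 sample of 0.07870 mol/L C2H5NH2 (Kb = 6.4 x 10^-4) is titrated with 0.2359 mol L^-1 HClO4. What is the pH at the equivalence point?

6.02

n(C2H5NH2) = 0.07870 x 0.02389 = 0.001880 mol; V(HClO4) at equivalence = 0.001880/0.2359 = 0.007970 L.
At equivalence the base is fully converted to C2H5NH3+; total volume = 0.03186 L, so [C2H5NH3+] = 0.001880/0.03186 = 0.05901 M.
Ka(C2H5NH3+) = Kw/Kb = 1.0e-14 / 6.4 x 10^-4 = 1.56e-11.
[H^+] = sqrt(Ka x [C2H5NH3+]) = sqrt(1.56e-11 x 0.05901) = 9.60e-7 M.
pH = -log(9.60e-7) = 6.02.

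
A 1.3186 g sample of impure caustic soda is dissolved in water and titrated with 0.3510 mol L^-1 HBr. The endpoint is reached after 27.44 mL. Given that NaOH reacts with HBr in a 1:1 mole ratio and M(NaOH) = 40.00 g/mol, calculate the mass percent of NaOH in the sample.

n(HBr) = 0.3510 x 0.02744 = 0.009631 mol.
n(NaOH) = 0.009631 / 1 = 0.009631 mol.
mass of NaOH = 0.009631 x 40.00 = 0.3853 g.
% purity = 0.3853 / 1.3186 x 100 = 29.2%.

29.2%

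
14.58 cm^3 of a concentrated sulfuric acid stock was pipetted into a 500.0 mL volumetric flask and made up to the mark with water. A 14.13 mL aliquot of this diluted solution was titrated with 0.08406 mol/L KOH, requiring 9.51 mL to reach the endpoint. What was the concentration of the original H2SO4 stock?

n(KOH) = 0.08406 x 0.009510 = 0.0007994 mol.
n(H2SO4) in the aliquot = 0.0007994 x 1/2 = 0.0003997 mol.
[diluted H2SO4] = 0.0003997 / 0.01413 = 0.02829 M.
Dilution factor = 500.0/14.58 = 34.29, so [stock] = 0.02829 x 34.29 = 0.970 M.

0.970 M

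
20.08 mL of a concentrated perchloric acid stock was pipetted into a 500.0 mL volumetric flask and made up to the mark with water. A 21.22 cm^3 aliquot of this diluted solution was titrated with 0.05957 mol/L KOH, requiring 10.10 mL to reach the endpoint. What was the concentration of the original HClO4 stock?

n(KOH) = 0.05957 x 0.01010 = 0.0006017 mol.
n(HClO4) in the aliquot = 0.0006017 mol.
[diluted HClO4] = 0.0006017 / 0.02122 = 0.02835 M.
Dilution factor = 500.0/20.08 = 24.90, so [stock] = 0.02835 x 24.90 = 0.706 M.

0.706 M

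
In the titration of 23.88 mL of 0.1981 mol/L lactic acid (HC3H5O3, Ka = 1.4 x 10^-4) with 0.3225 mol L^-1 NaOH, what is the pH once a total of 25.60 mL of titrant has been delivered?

n(acid) = 0.1981 x 0.02388 = 0.004731 mol; n(NaOH) added = 0.3225 x 0.02560 = 0.008256 mol.
Base is in excess by 0.008256 - 0.004731 = 0.003525 mol in a total volume of 0.04948 L.
[OH^-] = 0.003525/0.04948 = 0.07125 M, so pOH = 1.15 and pH = 14.00 - 1.15 = 12.85.

12.85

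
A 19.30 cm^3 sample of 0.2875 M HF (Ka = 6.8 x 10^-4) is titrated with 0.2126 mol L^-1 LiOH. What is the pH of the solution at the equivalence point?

8.13

n(HF) = 0.2875 x 0.01930 = 0.005549 mol; V(LiOH) at equivalence = 0.005549/0.2126 = 0.02610 L.
At equivalence all the acid is converted to F-; total volume = 0.01930 + 0.02610 = 0.04540 L, so [F-] = 0.005549/0.04540 = 0.1222 M.
Kb = Kw/Ka = 1.0e-14 / 6.8 x 10^-4 = 1.47e-11.
[OH^-] = sqrt(Kb x [F-]) = sqrt(1.47e-11 x 0.1222) = 1.34e-6 M.
pOH = 5.87, so pH = 14.00 - 5.87 = 8.13.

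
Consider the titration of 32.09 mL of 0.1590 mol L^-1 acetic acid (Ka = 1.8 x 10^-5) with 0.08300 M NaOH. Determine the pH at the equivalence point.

n(CH3COOH) = 0.1590 x 0.03209 = 0.005102 mol; V(NaOH) at equivalence = 0.005102/0.08300 = 0.06147 L.
At equivalence all the acid is converted to CH3COO-; total volume = 0.03209 + 0.06147 = 0.09356 L, so [CH3COO-] = 0.005102/0.09356 = 0.05453 M.
Kb = Kw/Ka = 1.0e-14 / 1.8 x 10^-5 = 5.56e-10.
[OH^-] = sqrt(Kb x [CH3COO-]) = sqrt(5.56e-10 x 0.05453) = 5.50e-6 M.
pOH = 5.26, so pH = 14.00 - 5.26 = 8.74.

8.74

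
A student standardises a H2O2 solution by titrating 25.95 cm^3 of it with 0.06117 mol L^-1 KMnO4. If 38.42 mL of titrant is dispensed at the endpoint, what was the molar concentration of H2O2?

n(KMnO4) = 0.06117 x 0.03842 = 0.002350 mol.
From the balanced equation, 2 mol KMnO4 reacts with 5 mol H2O2, so n(H2O2) = 0.002350 x 5/2 = 0.005875 mol.
[H2O2] = 0.005875 / 0.02595 L = 0.226 M.

0.226 M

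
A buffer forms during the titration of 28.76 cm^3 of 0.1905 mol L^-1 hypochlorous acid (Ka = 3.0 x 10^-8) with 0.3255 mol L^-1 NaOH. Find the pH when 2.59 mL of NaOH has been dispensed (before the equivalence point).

Initial n(HClO) = 0.1905 x 0.02876 = 0.005479 mol.
n(NaOH) added = 0.3255 x 0.002590 = 0.0008430 mol, converting that many moles of HClO to ClO-.
Remaining n(HClO) = 0.004636 mol; n(ClO-) = 0.0008430 mol.
By Henderson-Hasselbalch, pH = pKa + log([A^-]/[HA]) = 7.52 + log(0.0008430/0.004636) = 7.52 + (-0.74) = 6.78.

6.78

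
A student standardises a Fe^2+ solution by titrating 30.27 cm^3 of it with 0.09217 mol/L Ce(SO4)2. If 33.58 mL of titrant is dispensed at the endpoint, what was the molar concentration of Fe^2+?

0.102 M

n(Ce(SO4)2) = 0.09217 x 0.03358 = 0.003095 mol.
From the balanced equation, 1 mol Ce(SO4)2 reacts with 1 mol Fe^2+, so n(Fe^2+) = 0.003095 x 1/1 = 0.003095 mol.
[Fe^2+] = 0.003095 / 0.03027 L = 0.102 M.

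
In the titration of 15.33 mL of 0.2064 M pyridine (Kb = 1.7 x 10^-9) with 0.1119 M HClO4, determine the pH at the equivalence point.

n(C5H5N) = 0.2064 x 0.01533 = 0.003164 mol; V(HClO4) at equivalence = 0.003164/0.1119 = 0.02828 L.
At equivalence the base is fully converted to C5H5NH+; total volume = 0.04361 L, so [C5H5NH+] = 0.003164/0.04361 = 0.07256 M.
Ka(C5H5NH+) = Kw/Kb = 1.0e-14 / 1.7 x 10^-9 = 5.88e-6.
[H^+] = sqrt(Ka x [C5H5NH+]) = sqrt(5.88e-6 x 0.07256) = 0.000653 M.
pH = -log(0.000653) = 3.18.

3.18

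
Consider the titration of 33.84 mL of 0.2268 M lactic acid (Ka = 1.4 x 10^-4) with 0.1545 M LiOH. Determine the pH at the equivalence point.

8.41

n(HC3H5O3) = 0.2268 x 0.03384 = 0.007675 mol; V(LiOH) at equivalence = 0.007675/0.1545 = 0.04968 L.
At equivalence all the acid is converted to C3H5O3-; total volume = 0.03384 + 0.04968 = 0.08352 L, so [C3H5O3-] = 0.007675/0.08352 = 0.09190 M.
Kb = Kw/Ka = 1.0e-14 / 1.4 x 10^-4 = 7.14e-11.
[OH^-] = sqrt(Kb x [C3H5O3-]) = sqrt(7.14e-11 x 0.09190) = 2.56e-6 M.
pOH = 5.59, so pH = 14.00 - 5.59 = 8.41.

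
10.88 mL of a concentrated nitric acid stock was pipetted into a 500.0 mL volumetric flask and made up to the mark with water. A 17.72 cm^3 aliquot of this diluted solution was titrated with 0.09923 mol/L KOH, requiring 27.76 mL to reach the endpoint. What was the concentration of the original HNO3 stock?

n(KOH) = 0.09923 x 0.02776 = 0.002755 mol.
n(HNO3) in the aliquot = 0.002755 mol.
[diluted HNO3] = 0.002755 / 0.01772 = 0.1555 M.
Dilution factor = 500.0/10.88 = 45.96, so [stock] = 0.1555 x 45.96 = 7.14 M.

7.14 M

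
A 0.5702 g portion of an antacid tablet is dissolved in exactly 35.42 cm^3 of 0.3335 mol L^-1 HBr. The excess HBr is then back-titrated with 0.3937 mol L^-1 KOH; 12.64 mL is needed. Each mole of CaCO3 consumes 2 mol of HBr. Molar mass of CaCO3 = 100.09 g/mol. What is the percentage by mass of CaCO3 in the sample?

60.0%

Total n(HBr) added = 0.3335 x 0.03542 = 0.01181 mol.
n(KOH) used = 0.3937 x 0.01264 = 0.004976 mol, which equals the excess n(HBr).
So n(HBr) consumed by the sample = 0.01181 - 0.004976 = 0.006836 mol.
n(CaCO3) = 0.006836 / 2 = 0.003418 mol.
mass CaCO3 = 0.003418 x 100.09 = 0.3421 g, so %CaCO3 = 0.3421/0.5702 x 100 = 60.0%.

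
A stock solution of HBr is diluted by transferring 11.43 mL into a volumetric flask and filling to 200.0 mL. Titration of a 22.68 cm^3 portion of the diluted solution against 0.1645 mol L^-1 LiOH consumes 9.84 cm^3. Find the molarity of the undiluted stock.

n(LiOH) = 0.1645 x 0.009840 = 0.001619 mol.
n(HBr) in the aliquot = 0.001619 mol.
[diluted HBr] = 0.001619 / 0.02268 = 0.07137 M.
Dilution factor = 200.0/11.43 = 17.50, so [stock] = 0.07137 x 17.50 = 1.25 M.

1.25 M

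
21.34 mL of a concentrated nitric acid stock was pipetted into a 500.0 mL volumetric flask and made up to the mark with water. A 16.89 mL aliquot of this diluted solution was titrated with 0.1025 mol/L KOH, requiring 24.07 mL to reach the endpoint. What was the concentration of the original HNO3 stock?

3.42 M

n(KOH) = 0.1025 x 0.02407 = 0.002467 mol.
n(HNO3) in the aliquot = 0.002467 mol.
[diluted HNO3] = 0.002467 / 0.01689 = 0.1461 M.
Dilution factor = 500.0/21.34 = 23.43, so [stock] = 0.1461 x 23.43 = 3.42 M.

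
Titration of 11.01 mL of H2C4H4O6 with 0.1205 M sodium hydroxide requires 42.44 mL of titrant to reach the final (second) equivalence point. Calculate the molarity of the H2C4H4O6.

n(NaOH) = 0.1205 x 0.04244 = 0.005114 mol.
At the final (second) equivalence point, 2 mol OH^- react per mol H2C4H4O6, so n(H2C4H4O6) = 0.005114 / 2 = 0.002557 mol.
[H2C4H4O6] = 0.002557 / 0.01101 L = 0.232 M.

0.232 M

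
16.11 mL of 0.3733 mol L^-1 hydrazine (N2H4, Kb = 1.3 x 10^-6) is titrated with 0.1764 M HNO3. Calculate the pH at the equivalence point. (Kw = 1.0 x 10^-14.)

4.52

n(N2H4) = 0.3733 x 0.01611 = 0.006014 mol; V(HNO3) at equivalence = 0.006014/0.1764 = 0.03409 L.
At equivalence the base is fully converted to N2H5+; total volume = 0.05020 L, so [N2H5+] = 0.006014/0.05020 = 0.1198 M.
Ka(N2H5+) = Kw/Kb = 1.0e-14 / 1.3 x 10^-6 = 7.69e-9.
[H^+] = sqrt(Ka x [N2H5+]) = sqrt(7.69e-9 x 0.1198) = 3.04e-5 M.
pH = -log(3.04e-5) = 4.52.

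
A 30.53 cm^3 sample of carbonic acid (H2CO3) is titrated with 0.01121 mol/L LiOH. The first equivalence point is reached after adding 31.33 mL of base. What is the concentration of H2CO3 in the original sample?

0.0115 M

n(LiOH) = 0.01121 x 0.03133 = 0.0003512 mol.
At the first equivalence point, 1 mol OH^- react per mol H2CO3, so n(H2CO3) = 0.0003512 / 1 = 0.0003512 mol.
[H2CO3] = 0.0003512 / 0.03053 L = 0.0115 M.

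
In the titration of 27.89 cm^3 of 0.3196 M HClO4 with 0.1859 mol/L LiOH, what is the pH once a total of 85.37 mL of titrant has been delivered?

n(acid) = 0.3196 x 0.02789 = 0.008914 mol; n(LiOH) added = 0.1859 x 0.08537 = 0.01587 mol.
Base is in excess by 0.01587 - 0.008914 = 0.006957 mol in a total volume of 0.1133 L.
[OH^-] = 0.006957/0.1133 = 0.06142 M, so pOH = 1.21 and pH = 14.00 - 1.21 = 12.79.

12.79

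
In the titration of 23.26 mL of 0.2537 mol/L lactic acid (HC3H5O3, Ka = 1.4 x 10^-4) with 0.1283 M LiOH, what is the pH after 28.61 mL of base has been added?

4.07

Initial n(HC3H5O3) = 0.2537 x 0.02326 = 0.005901 mol.
n(LiOH) added = 0.1283 x 0.02861 = 0.003671 mol, converting that many moles of HC3H5O3 to C3H5O3-.
Remaining n(HC3H5O3) = 0.002230 mol; n(C3H5O3-) = 0.003671 mol.
By Henderson-Hasselbalch, pH = pKa + log([A^-]/[HA]) = 3.85 + log(0.003671/0.002230) = 3.85 + (+0.22) = 4.07.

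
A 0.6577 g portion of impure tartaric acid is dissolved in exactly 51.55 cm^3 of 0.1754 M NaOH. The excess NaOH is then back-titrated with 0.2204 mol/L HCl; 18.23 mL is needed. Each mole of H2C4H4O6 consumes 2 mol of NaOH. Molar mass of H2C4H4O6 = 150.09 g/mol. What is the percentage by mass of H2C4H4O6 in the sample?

57.3%

Total n(NaOH) added = 0.1754 x 0.05155 = 0.009042 mol.
n(HCl) used = 0.2204 x 0.01823 = 0.004018 mol, which equals the excess n(NaOH).
So n(NaOH) consumed by the sample = 0.009042 - 0.004018 = 0.005024 mol.
n(H2C4H4O6) = 0.005024 / 2 = 0.002512 mol.
mass H2C4H4O6 = 0.002512 x 150.09 = 0.3770 g, so %H2C4H4O6 = 0.3770/0.6577 x 100 = 57.3%.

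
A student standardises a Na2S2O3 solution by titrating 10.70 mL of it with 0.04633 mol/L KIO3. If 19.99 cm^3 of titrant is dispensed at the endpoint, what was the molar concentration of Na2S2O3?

n(KIO3) = 0.04633 x 0.01999 = 0.0009261 mol.
From the balanced equation, 1 mol KIO3 reacts with 6 mol Na2S2O3, so n(Na2S2O3) = 0.0009261 x 6/1 = 0.005557 mol.
[Na2S2O3] = 0.005557 / 0.01070 L = 0.519 M.

0.519 M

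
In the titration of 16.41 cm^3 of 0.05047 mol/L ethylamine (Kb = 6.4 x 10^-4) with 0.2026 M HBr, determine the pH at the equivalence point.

6.10

n(C2H5NH2) = 0.05047 x 0.01641 = 0.0008282 mol; V(HBr) at equivalence = 0.0008282/0.2026 = 0.004088 L.
At equivalence the base is fully converted to C2H5NH3+; total volume = 0.02050 L, so [C2H5NH3+] = 0.0008282/0.02050 = 0.04040 M.
Ka(C2H5NH3+) = Kw/Kb = 1.0e-14 / 6.4 x 10^-4 = 1.56e-11.
[H^+] = sqrt(Ka x [C2H5NH3+]) = sqrt(1.56e-11 x 0.04040) = 7.95e-7 M.
pH = -log(7.95e-7) = 6.10.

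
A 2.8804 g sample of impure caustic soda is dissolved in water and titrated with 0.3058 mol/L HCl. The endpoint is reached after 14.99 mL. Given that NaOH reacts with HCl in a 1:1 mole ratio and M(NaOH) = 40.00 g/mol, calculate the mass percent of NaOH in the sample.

n(HCl) = 0.3058 x 0.01499 = 0.004584 mol.
n(NaOH) = 0.004584 / 1 = 0.004584 mol.
mass of NaOH = 0.004584 x 40.00 = 0.1834 g.
% purity = 0.1834 / 2.8804 x 100 = 6.37%.

6.37%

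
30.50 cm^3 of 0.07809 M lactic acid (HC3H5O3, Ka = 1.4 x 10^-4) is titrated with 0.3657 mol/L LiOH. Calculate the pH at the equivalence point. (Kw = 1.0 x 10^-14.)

n(HC3H5O3) = 0.07809 x 0.03050 = 0.002382 mol; V(LiOH) at equivalence = 0.002382/0.3657 = 0.006513 L.
At equivalence all the acid is converted to C3H5O3-; total volume = 0.03050 + 0.006513 = 0.03701 L, so [C3H5O3-] = 0.002382/0.03701 = 0.06435 M.
Kb = Kw/Ka = 1.0e-14 / 1.4 x 10^-4 = 7.14e-11.
[OH^-] = sqrt(Kb x [C3H5O3-]) = sqrt(7.14e-11 x 0.06435) = 2.14e-6 M.
pOH = 5.67, so pH = 14.00 - 5.67 = 8.33.

8.33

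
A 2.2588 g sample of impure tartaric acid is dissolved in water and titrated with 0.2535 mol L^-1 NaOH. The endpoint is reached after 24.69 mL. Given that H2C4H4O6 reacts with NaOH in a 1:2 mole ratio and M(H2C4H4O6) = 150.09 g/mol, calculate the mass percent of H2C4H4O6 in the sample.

n(NaOH) = 0.2535 x 0.02469 = 0.006259 mol.
n(H2C4H4O6) = 0.006259 / 2 = 0.003129 mol.
mass of H2C4H4O6 = 0.003129 x 150.09 = 0.4697 g.
% purity = 0.4697 / 2.2588 x 100 = 20.8%.

20.8%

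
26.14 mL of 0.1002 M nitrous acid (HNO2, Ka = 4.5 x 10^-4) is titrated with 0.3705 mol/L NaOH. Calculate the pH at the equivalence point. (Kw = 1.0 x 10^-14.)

8.12

n(HNO2) = 0.1002 x 0.02614 = 0.002619 mol; V(NaOH) at equivalence = 0.002619/0.3705 = 0.007069 L.
At equivalence all the acid is converted to NO2-; total volume = 0.02614 + 0.007069 = 0.03321 L, so [NO2-] = 0.002619/0.03321 = 0.07887 M.
Kb = Kw/Ka = 1.0e-14 / 4.5 x 10^-4 = 2.22e-11.
[OH^-] = sqrt(Kb x [NO2-]) = sqrt(2.22e-11 x 0.07887) = 1.32e-6 M.
pOH = 5.88, so pH = 14.00 - 5.88 = 8.12.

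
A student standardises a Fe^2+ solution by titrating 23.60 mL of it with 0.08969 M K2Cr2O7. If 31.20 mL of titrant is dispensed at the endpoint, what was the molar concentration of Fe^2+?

n(K2Cr2O7) = 0.08969 x 0.03120 = 0.002798 mol.
From the balanced equation, 1 mol K2Cr2O7 reacts with 6 mol Fe^2+, so n(Fe^2+) = 0.002798 x 6/1 = 0.01679 mol.
[Fe^2+] = 0.01679 / 0.02360 L = 0.711 M.

0.711 M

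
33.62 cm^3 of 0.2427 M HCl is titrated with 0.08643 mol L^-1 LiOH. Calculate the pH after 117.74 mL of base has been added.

12.12

n(acid) = 0.2427 x 0.03362 = 0.008160 mol; n(LiOH) added = 0.08643 x 0.1177 = 0.01018 mol.
Base is in excess by 0.01018 - 0.008160 = 0.002017 mol in a total volume of 0.1514 L.
[OH^-] = 0.002017/0.1514 = 0.01332 M, so pOH = 1.88 and pH = 14.00 - 1.88 = 12.12.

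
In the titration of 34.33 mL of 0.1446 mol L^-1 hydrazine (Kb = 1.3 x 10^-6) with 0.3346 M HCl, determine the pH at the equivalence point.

n(N2H4) = 0.1446 x 0.03433 = 0.004964 mol; V(HCl) at equivalence = 0.004964/0.3346 = 0.01484 L.
At equivalence the base is fully converted to N2H5+; total volume = 0.04917 L, so [N2H5+] = 0.004964/0.04917 = 0.1010 M.
Ka(N2H5+) = Kw/Kb = 1.0e-14 / 1.3 x 10^-6 = 7.69e-9.
[H^+] = sqrt(Ka x [N2H5+]) = sqrt(7.69e-9 x 0.1010) = 2.79e-5 M.
pH = -log(2.79e-5) = 4.55.

4.55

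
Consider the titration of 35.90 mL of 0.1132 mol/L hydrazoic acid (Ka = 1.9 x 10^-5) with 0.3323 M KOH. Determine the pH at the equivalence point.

8.82

n(HN3) = 0.1132 x 0.03590 = 0.004064 mol; V(KOH) at equivalence = 0.004064/0.3323 = 0.01223 L.
At equivalence all the acid is converted to N3-; total volume = 0.03590 + 0.01223 = 0.04813 L, so [N3-] = 0.004064/0.04813 = 0.08444 M.
Kb = Kw/Ka = 1.0e-14 / 1.9 x 10^-5 = 5.26e-10.
[OH^-] = sqrt(Kb x [N3-]) = sqrt(5.26e-10 x 0.08444) = 6.67e-6 M.
pOH = 5.18, so pH = 14.00 - 5.18 = 8.82.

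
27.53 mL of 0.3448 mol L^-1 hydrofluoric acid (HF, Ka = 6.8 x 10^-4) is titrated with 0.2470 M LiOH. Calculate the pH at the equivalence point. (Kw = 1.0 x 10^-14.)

n(HF) = 0.3448 x 0.02753 = 0.009492 mol; V(LiOH) at equivalence = 0.009492/0.2470 = 0.03843 L.
At equivalence all the acid is converted to F-; total volume = 0.02753 + 0.03843 = 0.06596 L, so [F-] = 0.009492/0.06596 = 0.1439 M.
Kb = Kw/Ka = 1.0e-14 / 6.8 x 10^-4 = 1.47e-11.
[OH^-] = sqrt(Kb x [F-]) = sqrt(1.47e-11 x 0.1439) = 1.45e-6 M.
pOH = 5.84, so pH = 14.00 - 5.84 = 8.16.

8.16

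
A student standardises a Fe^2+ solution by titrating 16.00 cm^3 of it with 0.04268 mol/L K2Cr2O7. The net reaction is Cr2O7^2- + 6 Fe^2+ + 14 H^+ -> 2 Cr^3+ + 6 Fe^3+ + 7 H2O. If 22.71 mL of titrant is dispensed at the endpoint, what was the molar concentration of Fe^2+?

n(K2Cr2O7) = 0.04268 x 0.02271 = 0.0009693 mol.
From the balanced equation, 1 mol K2Cr2O7 reacts with 6 mol Fe^2+, so n(Fe^2+) = 0.0009693 x 6/1 = 0.005816 mol.
[Fe^2+] = 0.005816 / 0.01600 L = 0.363 M.

0.363 M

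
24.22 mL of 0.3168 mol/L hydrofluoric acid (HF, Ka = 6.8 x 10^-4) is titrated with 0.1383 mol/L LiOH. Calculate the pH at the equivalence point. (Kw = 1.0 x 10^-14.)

n(HF) = 0.3168 x 0.02422 = 0.007673 mol; V(LiOH) at equivalence = 0.007673/0.1383 = 0.05548 L.
At equivalence all the acid is converted to F-; total volume = 0.02422 + 0.05548 = 0.07970 L, so [F-] = 0.007673/0.07970 = 0.09627 M.
Kb = Kw/Ka = 1.0e-14 / 6.8 x 10^-4 = 1.47e-11.
[OH^-] = sqrt(Kb x [F-]) = sqrt(1.47e-11 x 0.09627) = 1.19e-6 M.
pOH = 5.92, so pH = 14.00 - 5.92 = 8.08.

8.08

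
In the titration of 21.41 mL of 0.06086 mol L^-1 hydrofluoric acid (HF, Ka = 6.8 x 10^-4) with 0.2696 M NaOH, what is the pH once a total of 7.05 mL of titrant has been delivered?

12.32

n(acid) = 0.06086 x 0.02141 = 0.001303 mol; n(NaOH) added = 0.2696 x 0.007050 = 0.001901 mol.
Base is in excess by 0.001901 - 0.001303 = 0.0005977 mol in a total volume of 0.02846 L.
[OH^-] = 0.0005977/0.02846 = 0.02100 M, so pOH = 1.68 and pH = 14.00 - 1.68 = 12.32.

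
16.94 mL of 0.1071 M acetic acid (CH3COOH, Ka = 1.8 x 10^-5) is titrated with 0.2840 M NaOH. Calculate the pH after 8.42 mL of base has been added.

12.36

n(acid) = 0.1071 x 0.01694 = 0.001814 mol; n(NaOH) added = 0.2840 x 0.008420 = 0.002391 mol.
Base is in excess by 0.002391 - 0.001814 = 0.0005770 mol in a total volume of 0.02536 L.
[OH^-] = 0.0005770/0.02536 = 0.02275 M, so pOH = 1.64 and pH = 14.00 - 1.64 = 12.36.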